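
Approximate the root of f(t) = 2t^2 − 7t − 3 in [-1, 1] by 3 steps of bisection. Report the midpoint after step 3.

-0.25

t = 0 gives f = -3, negative; keep [-1, 0]
t = -0.5 gives f = 1, positive; keep [-0.5, 0]
t = -0.25 gives f = -1.125, negative; keep [-0.5, -0.25]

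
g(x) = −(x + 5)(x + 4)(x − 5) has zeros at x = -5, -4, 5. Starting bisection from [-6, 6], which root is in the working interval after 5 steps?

5

g(0) = 100 > 0, so the root lies in [0, 6]
g(3) = 112 > 0, so the root lies in [3, 6]
g(4.5) = 40.375 > 0, so the root lies in [4.5, 6]
g(5.25) = -23.7031 < 0, so the root lies in [4.5, 5.25]
g(4.875) = 10.9551 > 0, so the root lies in [4.875, 5.25]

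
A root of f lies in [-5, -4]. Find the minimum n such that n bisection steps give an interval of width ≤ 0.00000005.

25

Width after n steps is 1/2^n. Need 2^n ≥ 1/0.00000005 = 20000000.
2^24 = 16777216 < 20000000 ≤ 2^25 = 33554432, so n = 25.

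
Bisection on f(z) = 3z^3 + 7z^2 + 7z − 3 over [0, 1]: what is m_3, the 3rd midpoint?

f(0.5) = 2.625 > 0, so the root lies in [0, 0.5]
f(0.25) = -0.765625 < 0, so the root lies in [0.25, 0.5]
f(0.375) = 0.767578 > 0, so the root lies in [0.25, 0.375]

0.375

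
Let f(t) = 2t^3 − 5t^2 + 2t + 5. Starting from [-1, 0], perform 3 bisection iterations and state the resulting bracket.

[-0.75, -0.625]

f(-0.5) = 2.5 > 0, so the root lies in [-1, -0.5]
f(-0.75) = -0.15625 < 0, so the root lies in [-0.75, -0.5]
f(-0.625) = 1.308594 > 0, so the root lies in [-0.75, -0.625]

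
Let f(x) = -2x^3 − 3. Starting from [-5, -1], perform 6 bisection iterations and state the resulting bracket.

[-1.1875, -1.125]

x = -3 gives f = 51, positive; keep [-3, -1]
x = -2 gives f = 13, positive; keep [-2, -1]
x = -1.5 gives f = 3.75, positive; keep [-1.5, -1]
x = -1.25 gives f = 0.9062, positive; keep [-1.25, -1]
x = -1.125 gives f = -0.1523, negative; keep [-1.25, -1.125]
x = -1.1875 gives f = 0.3491, positive; keep [-1.1875, -1.125]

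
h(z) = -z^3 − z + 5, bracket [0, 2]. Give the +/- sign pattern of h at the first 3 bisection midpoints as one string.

midpoint 1: h = 3 > 0 → [1, 2]
midpoint 1.5: h = 0.125 > 0 → [1.5, 2]
midpoint 1.75: h = -2.109375 < 0 → [1.5, 1.75]

++-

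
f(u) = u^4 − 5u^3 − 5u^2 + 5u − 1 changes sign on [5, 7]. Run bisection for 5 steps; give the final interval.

[5.6875, 5.75]

m = 6, f(m) = 65 (+); new bracket [5, 6]
m = 5.5, f(m) = -41.5625 (−); new bracket [5.5, 6]
m = 5.75, f(m) = 5.019531 (+); new bracket [5.5, 5.75]
m = 5.625, f(m) = -19.8416 (−); new bracket [5.625, 5.75]
m = 5.6875, f(m) = -7.8164 (−); new bracket [5.6875, 5.75]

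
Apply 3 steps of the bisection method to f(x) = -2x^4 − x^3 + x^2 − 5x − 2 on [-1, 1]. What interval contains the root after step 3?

[-0.5, -0.25]

f(0) = -2 < 0, so the root lies in [-1, 0]
f(-0.5) = 0.75 > 0, so the root lies in [-0.5, 0]
f(-0.25) = -0.679688 < 0, so the root lies in [-0.5, -0.25]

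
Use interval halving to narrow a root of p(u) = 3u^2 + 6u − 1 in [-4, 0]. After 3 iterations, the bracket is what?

[-2.5, -2]

midpoint -2: p = -1 < 0 → [-4, -2]
midpoint -3: p = 8 > 0 → [-3, -2]
midpoint -2.5: p = 2.75 > 0 → [-2.5, -2]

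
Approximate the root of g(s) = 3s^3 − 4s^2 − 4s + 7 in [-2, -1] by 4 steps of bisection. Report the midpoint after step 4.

s = -1.5 gives g = -6.125, negative; keep [-1.5, -1]
s = -1.25 gives g = -0.109375, negative; keep [-1.25, -1]
s = -1.125 gives g = 2.166016, positive; keep [-1.25, -1.125]
s = -1.1875 gives g = 1.0857, positive; keep [-1.25, -1.1875]

-1.1875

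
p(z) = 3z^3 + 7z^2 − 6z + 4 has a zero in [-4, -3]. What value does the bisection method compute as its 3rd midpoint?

-3.125

p(-3.5) = -17.875 < 0, so the root lies in [-3.5, -3]
p(-3.25) = -5.546875 < 0, so the root lies in [-3.25, -3]
p(-3.125) = -0.443359 < 0, so the root lies in [-3.125, -3]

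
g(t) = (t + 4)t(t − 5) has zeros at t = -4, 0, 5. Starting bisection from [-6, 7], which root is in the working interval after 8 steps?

5

midpoint 0.5: g = -10.125 < 0 → [0.5, 7]
midpoint 3.75: g = -36.328125 < 0 → [3.75, 7]
midpoint 5.375: g = 18.896484 > 0 → [3.75, 5.375]
midpoint 4.5625: g = -17.0916 < 0 → [4.5625, 5.375]
midpoint 4.96875: g = -1.3926 < 0 → [4.96875, 5.375]
midpoint 5.171875: g = 8.153 > 0 → [4.96875, 5.171875]
midpoint 5.0703125: g = 3.2336 > 0 → [4.96875, 5.0703125]
midpoint 5.01953125: g = 0.8843 > 0 → [4.96875, 5.01953125]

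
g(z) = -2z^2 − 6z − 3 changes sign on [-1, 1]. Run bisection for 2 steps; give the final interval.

[-1, -0.5]

m = 0, g(m) = -3 (−); new bracket [-1, 0]
m = -0.5, g(m) = -0.5 (−); new bracket [-1, -0.5]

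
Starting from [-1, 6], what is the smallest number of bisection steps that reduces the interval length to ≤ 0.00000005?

Width after n steps is 7/2^n. Need 2^n ≥ 7/0.00000005 = 140000000.
2^27 = 134217728 < 140000000 ≤ 2^28 = 268435456, so n = 28.

28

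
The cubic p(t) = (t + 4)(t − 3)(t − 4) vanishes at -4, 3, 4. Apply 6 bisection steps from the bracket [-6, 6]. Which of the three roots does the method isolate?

midpoint 0: p = 48 > 0 → [-6, 0]
midpoint -3: p = 42 > 0 → [-6, -3]
midpoint -4.5: p = -31.875 < 0 → [-4.5, -3]
midpoint -3.75: p = 13.0781 > 0 → [-4.5, -3.75]
midpoint -4.125: p = -7.2363 < 0 → [-4.125, -3.75]
midpoint -3.9375: p = 3.4417 > 0 → [-4.125, -3.9375]

-4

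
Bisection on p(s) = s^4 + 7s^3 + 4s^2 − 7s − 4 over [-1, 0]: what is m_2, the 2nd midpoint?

p(-0.5) = -0.3125 < 0, so the root lies in [-1, -0.5]
p(-0.75) = 0.863281 > 0, so the root lies in [-0.75, -0.5]

-0.75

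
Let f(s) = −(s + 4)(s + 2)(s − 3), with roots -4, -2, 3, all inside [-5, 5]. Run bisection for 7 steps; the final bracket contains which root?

m = 0, f(m) = 24 (+); new bracket [0, 5]
m = 2.5, f(m) = 14.625 (+); new bracket [2.5, 5]
m = 3.75, f(m) = -33.421875 (−); new bracket [2.5, 3.75]
m = 3.125, f(m) = -4.5645 (−); new bracket [2.5, 3.125]
m = 2.8125, f(m) = 6.1472 (+); new bracket [2.8125, 3.125]
m = 2.96875, f(m) = 1.0821 (+); new bracket [2.96875, 3.125]
m = 3.046875, f(m) = -1.6671 (−); new bracket [2.96875, 3.046875]

3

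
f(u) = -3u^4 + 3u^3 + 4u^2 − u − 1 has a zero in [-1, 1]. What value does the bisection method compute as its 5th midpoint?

0.5625

midpoint 0: f = -1 < 0 → [0, 1]
midpoint 0.5: f = -0.3125 < 0 → [0.5, 1]
midpoint 0.75: f = 0.816406 > 0 → [0.5, 0.75]
midpoint 0.625: f = 0.2122 > 0 → [0.5, 0.625]
midpoint 0.5625: f = -0.0633 < 0 → [0.5625, 0.625]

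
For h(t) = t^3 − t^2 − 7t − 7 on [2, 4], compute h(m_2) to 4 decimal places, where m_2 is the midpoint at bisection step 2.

midpoint 3: h = -10 < 0 → [3, 4]
midpoint 3.5: h = -0.875 < 0 → [3.5, 4]

-0.8750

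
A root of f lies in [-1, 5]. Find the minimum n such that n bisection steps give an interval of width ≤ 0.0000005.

24

Width after n steps is 6/2^n. Need 2^n ≥ 6/0.0000005 = 12000000.
2^23 = 8388608 < 12000000 ≤ 2^24 = 16777216, so n = 24.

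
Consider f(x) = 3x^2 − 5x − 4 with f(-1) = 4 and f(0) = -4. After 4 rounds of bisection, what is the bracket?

[-0.625, -0.5625]

midpoint -0.5: f = -0.75 < 0 → [-1, -0.5]
midpoint -0.75: f = 1.4375 > 0 → [-0.75, -0.5]
midpoint -0.625: f = 0.296875 > 0 → [-0.625, -0.5]
midpoint -0.5625: f = -0.2383 < 0 → [-0.625, -0.5625]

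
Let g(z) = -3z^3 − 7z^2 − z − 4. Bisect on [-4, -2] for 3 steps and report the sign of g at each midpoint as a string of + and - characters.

++-

midpoint -3: g = 17 > 0 → [-3, -2]
midpoint -2.5: g = 1.625 > 0 → [-2.5, -2]
midpoint -2.25: g = -3.015625 < 0 → [-2.5, -2.25]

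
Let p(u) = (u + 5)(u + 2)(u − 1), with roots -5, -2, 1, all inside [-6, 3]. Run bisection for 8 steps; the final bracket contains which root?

1

m = -1.5, p(m) = -4.375 (−); new bracket [-1.5, 3]
m = 0.75, p(m) = -3.953125 (−); new bracket [0.75, 3]
m = 1.875, p(m) = 23.310547 (+); new bracket [0.75, 1.875]
m = 1.3125, p(m) = 6.5344 (+); new bracket [0.75, 1.3125]
m = 1.03125, p(m) = 0.5713 (+); new bracket [0.75, 1.03125]
m = 0.890625, p(m) = -1.8624 (−); new bracket [0.890625, 1.03125]
m = 0.9609375, p(m) = -0.6895 (−); new bracket [0.9609375, 1.03125]
m = 0.99609375, p(m) = -0.0702 (−); new bracket [0.99609375, 1.03125]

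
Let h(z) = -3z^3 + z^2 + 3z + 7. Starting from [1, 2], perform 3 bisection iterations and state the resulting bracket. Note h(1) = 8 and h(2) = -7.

[1.625, 1.75]

h(1.5) = 3.625 > 0, so the root lies in [1.5, 2]
h(1.75) = -0.765625 < 0, so the root lies in [1.5, 1.75]
h(1.625) = 1.642578 > 0, so the root lies in [1.625, 1.75]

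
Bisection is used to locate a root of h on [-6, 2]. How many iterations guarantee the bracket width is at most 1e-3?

13

Width after n steps is 8/2^n. Need 2^n ≥ 8/1e-3 = 8000.
2^12 = 4096 < 8000 ≤ 2^13 = 8192, so n = 13.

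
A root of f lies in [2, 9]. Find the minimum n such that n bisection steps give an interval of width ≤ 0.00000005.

28

Width after n steps is 7/2^n. Need 2^n ≥ 7/0.00000005 = 140000000.
2^27 = 134217728 < 140000000 ≤ 2^28 = 268435456, so n = 28.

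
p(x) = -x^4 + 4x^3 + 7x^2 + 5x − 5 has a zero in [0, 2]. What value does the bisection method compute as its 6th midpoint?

midpoint 1: p = 10 > 0 → [0, 1]
midpoint 0.5: p = -0.3125 < 0 → [0.5, 1]
midpoint 0.75: p = 4.058594 > 0 → [0.5, 0.75]
midpoint 0.625: p = 1.6833 > 0 → [0.5, 0.625]
midpoint 0.5625: p = 0.6391 > 0 → [0.5, 0.5625]
midpoint 0.53125: p = 0.1519 > 0 → [0.5, 0.53125]

0.53125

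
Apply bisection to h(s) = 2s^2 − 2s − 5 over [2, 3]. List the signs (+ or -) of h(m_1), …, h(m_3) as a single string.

m = 2.5, h(m) = 2.5 (+); new bracket [2, 2.5]
m = 2.25, h(m) = 0.625 (+); new bracket [2, 2.25]
m = 2.125, h(m) = -0.21875 (−); new bracket [2.125, 2.25]

++-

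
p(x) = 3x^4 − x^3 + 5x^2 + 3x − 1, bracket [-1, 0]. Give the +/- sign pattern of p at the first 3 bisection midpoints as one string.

-+-

midpoint -0.5: p = -0.9375 < 0 → [-1, -0.5]
midpoint -0.75: p = 0.933594 > 0 → [-0.75, -0.5]
midpoint -0.625: p = -0.219971 < 0 → [-0.75, -0.625]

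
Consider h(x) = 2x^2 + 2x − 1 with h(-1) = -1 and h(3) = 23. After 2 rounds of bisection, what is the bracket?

[0, 1]

midpoint 1: h = 3 > 0 → [-1, 1]
midpoint 0: h = -1 < 0 → [0, 1]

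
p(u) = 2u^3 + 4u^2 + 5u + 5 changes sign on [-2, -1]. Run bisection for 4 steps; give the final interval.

midpoint -1.5: p = -0.25 < 0 → [-1.5, -1]
midpoint -1.25: p = 1.09375 > 0 → [-1.5, -1.25]
midpoint -1.375: p = 0.488281 > 0 → [-1.5, -1.375]
midpoint -1.4375: p = 0.1372 > 0 → [-1.5, -1.4375]

[-1.5, -1.4375]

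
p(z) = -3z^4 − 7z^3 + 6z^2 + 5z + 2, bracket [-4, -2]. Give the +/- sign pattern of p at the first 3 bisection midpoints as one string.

-++

z = -3 gives p = -13, negative; keep [-3, -2]
z = -2.5 gives p = 19.1875, positive; keep [-3, -2.5]
z = -2.75 gives p = 7.628906, positive; keep [-3, -2.75]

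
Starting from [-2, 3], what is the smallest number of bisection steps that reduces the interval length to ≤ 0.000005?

20

Width after n steps is 5/2^n. Need 2^n ≥ 5/0.000005 = 1000000.
2^19 = 524288 < 1000000 ≤ 2^20 = 1048576, so n = 20.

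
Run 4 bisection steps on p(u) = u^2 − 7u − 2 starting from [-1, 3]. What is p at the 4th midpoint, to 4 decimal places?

u = 1 gives p = -8, negative; keep [-1, 1]
u = 0 gives p = -2, negative; keep [-1, 0]
u = -0.5 gives p = 1.75, positive; keep [-0.5, 0]
u = -0.25 gives p = -0.1875, negative; keep [-0.5, -0.25]

-0.1875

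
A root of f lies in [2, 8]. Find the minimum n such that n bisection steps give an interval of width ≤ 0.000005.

Width after n steps is 6/2^n. Need 2^n ≥ 6/0.000005 = 1200000.
2^20 = 1048576 < 1200000 ≤ 2^21 = 2097152, so n = 21.

21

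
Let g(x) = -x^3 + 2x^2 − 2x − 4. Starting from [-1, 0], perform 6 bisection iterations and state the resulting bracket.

[-0.890625, -0.875]

m = -0.5, g(m) = -2.375 (−); new bracket [-1, -0.5]
m = -0.75, g(m) = -0.953125 (−); new bracket [-1, -0.75]
m = -0.875, g(m) = -0.048828 (−); new bracket [-1, -0.875]
m = -0.9375, g(m) = 0.4568 (+); new bracket [-0.9375, -0.875]
m = -0.90625, g(m) = 0.1994 (+); new bracket [-0.90625, -0.875]
m = -0.890625, g(m) = 0.0741 (+); new bracket [-0.890625, -0.875]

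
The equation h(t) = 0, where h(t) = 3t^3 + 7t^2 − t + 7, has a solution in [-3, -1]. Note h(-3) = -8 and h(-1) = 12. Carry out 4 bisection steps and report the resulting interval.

[-2.875, -2.75]

m = -2, h(m) = 13 (+); new bracket [-3, -2]
m = -2.5, h(m) = 6.375 (+); new bracket [-3, -2.5]
m = -2.75, h(m) = 0.296875 (+); new bracket [-3, -2.75]
m = -2.875, h(m) = -3.5566 (−); new bracket [-2.875, -2.75]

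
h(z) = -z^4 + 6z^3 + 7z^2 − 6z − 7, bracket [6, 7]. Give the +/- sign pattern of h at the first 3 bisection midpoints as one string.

++-

h(6.5) = 112.4375 > 0, so the root lies in [6.5, 7]
h(6.75) = 40.777344 > 0, so the root lies in [6.75, 7]
h(6.875) = -1.7229 < 0, so the root lies in [6.75, 6.875]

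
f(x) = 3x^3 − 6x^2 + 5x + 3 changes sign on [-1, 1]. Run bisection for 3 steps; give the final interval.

x = 0 gives f = 3, positive; keep [-1, 0]
x = -0.5 gives f = -1.375, negative; keep [-0.5, 0]
x = -0.25 gives f = 1.328125, positive; keep [-0.5, -0.25]

[-0.5, -0.25]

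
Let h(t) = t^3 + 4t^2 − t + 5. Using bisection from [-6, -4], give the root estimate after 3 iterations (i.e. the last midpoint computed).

t = -5 gives h = -15, negative; keep [-5, -4]
t = -4.5 gives h = -0.625, negative; keep [-4.5, -4]
t = -4.25 gives h = 4.734375, positive; keep [-4.5, -4.25]

-4.25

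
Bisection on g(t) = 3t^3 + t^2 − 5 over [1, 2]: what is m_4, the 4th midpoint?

1.0625

midpoint 1.5: g = 7.375 > 0 → [1, 1.5]
midpoint 1.25: g = 2.421875 > 0 → [1, 1.25]
midpoint 1.125: g = 0.537109 > 0 → [1, 1.125]
midpoint 1.0625: g = -0.2727 < 0 → [1.0625, 1.125]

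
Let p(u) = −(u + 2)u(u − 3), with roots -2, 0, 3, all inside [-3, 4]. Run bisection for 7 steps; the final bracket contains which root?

u = 0.5 gives p = 3.125, positive; keep [0.5, 4]
u = 2.25 gives p = 7.171875, positive; keep [2.25, 4]
u = 3.125 gives p = -2.001953, negative; keep [2.25, 3.125]
u = 2.6875 gives p = 3.9368, positive; keep [2.6875, 3.125]
u = 2.90625 gives p = 1.3368, positive; keep [2.90625, 3.125]
u = 3.015625 gives p = -0.2363, negative; keep [2.90625, 3.015625]
u = 2.9609375 gives p = 0.5738, positive; keep [2.9609375, 3.015625]

3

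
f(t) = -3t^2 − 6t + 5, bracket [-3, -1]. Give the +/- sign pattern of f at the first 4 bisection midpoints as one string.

f(-2) = 5 > 0, so the root lies in [-3, -2]
f(-2.5) = 1.25 > 0, so the root lies in [-3, -2.5]
f(-2.75) = -1.1875 < 0, so the root lies in [-2.75, -2.5]
f(-2.625) = 0.0781 > 0, so the root lies in [-2.75, -2.625]

++-+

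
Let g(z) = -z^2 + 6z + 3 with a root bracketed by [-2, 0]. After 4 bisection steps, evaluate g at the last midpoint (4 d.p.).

midpoint -1: g = -4 < 0 → [-1, 0]
midpoint -0.5: g = -0.25 < 0 → [-0.5, 0]
midpoint -0.25: g = 1.4375 > 0 → [-0.5, -0.25]
midpoint -0.375: g = 0.6094 > 0 → [-0.5, -0.375]

0.6094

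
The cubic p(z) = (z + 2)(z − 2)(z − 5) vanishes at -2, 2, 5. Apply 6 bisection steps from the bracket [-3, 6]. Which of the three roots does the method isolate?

-2

p(1.5) = 6.125 > 0, so the root lies in [-3, 1.5]
p(-0.75) = 19.765625 > 0, so the root lies in [-3, -0.75]
p(-1.875) = 3.330078 > 0, so the root lies in [-3, -1.875]
p(-2.4375) = -14.4392 < 0, so the root lies in [-2.4375, -1.875]
p(-2.15625) = -4.6474 < 0, so the root lies in [-2.15625, -1.875]
p(-2.015625) = -0.4402 < 0, so the root lies in [-2.015625, -1.875]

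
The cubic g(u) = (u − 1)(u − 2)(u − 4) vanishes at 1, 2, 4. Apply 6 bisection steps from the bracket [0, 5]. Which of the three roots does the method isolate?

4

g(2.5) = -1.125 < 0, so the root lies in [2.5, 5]
g(3.75) = -1.203125 < 0, so the root lies in [3.75, 5]
g(4.375) = 3.005859 > 0, so the root lies in [3.75, 4.375]
g(4.0625) = 0.3948 > 0, so the root lies in [3.75, 4.0625]
g(3.90625) = -0.5194 < 0, so the root lies in [3.90625, 4.0625]
g(3.984375) = -0.0925 < 0, so the root lies in [3.984375, 4.0625]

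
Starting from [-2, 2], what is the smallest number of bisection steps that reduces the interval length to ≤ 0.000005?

20

Width after n steps is 4/2^n. Need 2^n ≥ 4/0.000005 = 800000.
2^19 = 524288 < 800000 ≤ 2^20 = 1048576, so n = 20.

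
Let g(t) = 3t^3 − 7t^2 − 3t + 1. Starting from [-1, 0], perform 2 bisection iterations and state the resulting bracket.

[-0.75, -0.5]

m = -0.5, g(m) = 0.375 (+); new bracket [-1, -0.5]
m = -0.75, g(m) = -1.953125 (−); new bracket [-0.75, -0.5]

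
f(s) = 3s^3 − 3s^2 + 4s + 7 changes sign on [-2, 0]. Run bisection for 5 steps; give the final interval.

[-0.875, -0.8125]

m = -1, f(m) = -3 (−); new bracket [-1, 0]
m = -0.5, f(m) = 3.875 (+); new bracket [-1, -0.5]
m = -0.75, f(m) = 1.046875 (+); new bracket [-1, -0.75]
m = -0.875, f(m) = -0.8066 (−); new bracket [-0.875, -0.75]
m = -0.8125, f(m) = 0.1604 (+); new bracket [-0.875, -0.8125]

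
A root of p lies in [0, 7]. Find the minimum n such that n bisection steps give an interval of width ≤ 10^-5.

20

Width after n steps is 7/2^n. Need 2^n ≥ 7/10^-5 = 700000.
2^19 = 524288 < 700000 ≤ 2^20 = 1048576, so n = 20.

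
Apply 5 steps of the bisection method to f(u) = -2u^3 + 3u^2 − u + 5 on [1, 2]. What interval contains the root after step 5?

[1.90625, 1.9375]

f(1.5) = 3.5 > 0, so the root lies in [1.5, 2]
f(1.75) = 1.71875 > 0, so the root lies in [1.75, 2]
f(1.875) = 0.488281 > 0, so the root lies in [1.875, 2]
f(1.9375) = -0.2222 < 0, so the root lies in [1.875, 1.9375]
f(1.90625) = 0.1413 > 0, so the root lies in [1.90625, 1.9375]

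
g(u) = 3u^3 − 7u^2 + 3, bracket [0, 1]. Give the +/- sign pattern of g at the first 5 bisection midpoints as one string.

m = 0.5, g(m) = 1.625 (+); new bracket [0.5, 1]
m = 0.75, g(m) = 0.328125 (+); new bracket [0.75, 1]
m = 0.875, g(m) = -0.349609 (−); new bracket [0.75, 0.875]
m = 0.8125, g(m) = -0.012 (−); new bracket [0.75, 0.8125]
m = 0.78125, g(m) = 0.1581 (+); new bracket [0.78125, 0.8125]

++--+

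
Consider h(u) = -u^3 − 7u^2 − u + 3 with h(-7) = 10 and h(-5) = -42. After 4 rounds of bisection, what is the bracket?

[-6.875, -6.75]

h(-6) = -27 < 0, so the root lies in [-7, -6]
h(-6.5) = -11.625 < 0, so the root lies in [-7, -6.5]
h(-6.75) = -1.640625 < 0, so the root lies in [-7, -6.75]
h(-6.875) = 3.9668 > 0, so the root lies in [-6.875, -6.75]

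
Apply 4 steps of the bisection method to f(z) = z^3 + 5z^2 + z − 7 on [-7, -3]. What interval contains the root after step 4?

[-4.5, -4.25]

m = -5, f(m) = -12 (−); new bracket [-5, -3]
m = -4, f(m) = 5 (+); new bracket [-5, -4]
m = -4.5, f(m) = -1.375 (−); new bracket [-4.5, -4]
m = -4.25, f(m) = 2.2969 (+); new bracket [-4.5, -4.25]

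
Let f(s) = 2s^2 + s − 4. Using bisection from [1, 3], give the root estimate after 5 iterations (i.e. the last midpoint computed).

f(2) = 6 > 0, so the root lies in [1, 2]
f(1.5) = 2 > 0, so the root lies in [1, 1.5]
f(1.25) = 0.375 > 0, so the root lies in [1, 1.25]
f(1.125) = -0.3438 < 0, so the root lies in [1.125, 1.25]
f(1.1875) = 0.0078 > 0, so the root lies in [1.125, 1.1875]

1.1875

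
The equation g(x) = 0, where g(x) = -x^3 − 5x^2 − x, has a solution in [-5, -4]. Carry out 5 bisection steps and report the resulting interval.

g(-4.5) = -5.625 < 0, so the root lies in [-5, -4.5]
g(-4.75) = -0.890625 < 0, so the root lies in [-5, -4.75]
g(-4.875) = 1.904297 > 0, so the root lies in [-4.875, -4.75]
g(-4.8125) = 0.47 > 0, so the root lies in [-4.8125, -4.75]
g(-4.78125) = -0.2195 < 0, so the root lies in [-4.8125, -4.78125]

[-4.8125, -4.78125]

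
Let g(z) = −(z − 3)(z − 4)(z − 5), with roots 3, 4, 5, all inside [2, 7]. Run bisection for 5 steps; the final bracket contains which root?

g(4.5) = 0.375 > 0, so the root lies in [4.5, 7]
g(5.75) = -3.609375 < 0, so the root lies in [4.5, 5.75]
g(5.125) = -0.298828 < 0, so the root lies in [4.5, 5.125]
g(4.8125) = 0.2761 > 0, so the root lies in [4.8125, 5.125]
g(4.96875) = 0.0596 > 0, so the root lies in [4.96875, 5.125]

5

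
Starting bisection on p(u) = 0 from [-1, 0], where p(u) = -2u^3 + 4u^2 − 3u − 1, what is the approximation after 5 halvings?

-0.21875

m = -0.5, p(m) = 1.75 (+); new bracket [-0.5, 0]
m = -0.25, p(m) = 0.03125 (+); new bracket [-0.25, 0]
m = -0.125, p(m) = -0.558594 (−); new bracket [-0.25, -0.125]
m = -0.1875, p(m) = -0.2837 (−); new bracket [-0.25, -0.1875]
m = -0.21875, p(m) = -0.1314 (−); new bracket [-0.25, -0.21875]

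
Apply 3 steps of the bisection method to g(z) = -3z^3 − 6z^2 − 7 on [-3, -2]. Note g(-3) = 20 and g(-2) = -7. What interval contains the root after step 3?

[-2.5, -2.375]

z = -2.5 gives g = 2.375, positive; keep [-2.5, -2]
z = -2.25 gives g = -3.203125, negative; keep [-2.5, -2.25]
z = -2.375 gives g = -0.654297, negative; keep [-2.5, -2.375]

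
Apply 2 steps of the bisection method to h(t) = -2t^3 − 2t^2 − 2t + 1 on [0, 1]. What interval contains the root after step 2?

t = 0.5 gives h = -0.75, negative; keep [0, 0.5]
t = 0.25 gives h = 0.34375, positive; keep [0.25, 0.5]

[0.25, 0.5]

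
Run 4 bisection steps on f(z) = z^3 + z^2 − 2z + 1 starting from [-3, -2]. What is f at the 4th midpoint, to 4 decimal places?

z = -2.5 gives f = -3.375, negative; keep [-2.5, -2]
z = -2.25 gives f = -0.828125, negative; keep [-2.25, -2]
z = -2.125 gives f = 0.169922, positive; keep [-2.25, -2.125]
z = -2.1875 gives f = -0.3074, negative; keep [-2.1875, -2.125]

-0.3074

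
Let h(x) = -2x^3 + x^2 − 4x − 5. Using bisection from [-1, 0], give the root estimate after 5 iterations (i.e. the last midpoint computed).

midpoint -0.5: h = -2.5 < 0 → [-1, -0.5]
midpoint -0.75: h = -0.59375 < 0 → [-1, -0.75]
midpoint -0.875: h = 0.605469 > 0 → [-0.875, -0.75]
midpoint -0.8125: h = -0.0171 < 0 → [-0.875, -0.8125]
midpoint -0.84375: h = 0.2883 > 0 → [-0.84375, -0.8125]

-0.84375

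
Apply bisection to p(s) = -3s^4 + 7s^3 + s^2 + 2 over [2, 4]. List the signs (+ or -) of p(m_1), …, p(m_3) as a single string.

midpoint 3: p = -43 < 0 → [2, 3]
midpoint 2.5: p = 0.4375 > 0 → [2.5, 3]
midpoint 2.75: p = -16.433594 < 0 → [2.5, 2.75]

-+-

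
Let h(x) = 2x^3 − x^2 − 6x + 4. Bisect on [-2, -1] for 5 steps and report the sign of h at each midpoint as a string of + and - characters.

x = -1.5 gives h = 4, positive; keep [-2, -1.5]
x = -1.75 gives h = 0.71875, positive; keep [-2, -1.75]
x = -1.875 gives h = -1.449219, negative; keep [-1.875, -1.75]
x = -1.8125 gives h = -0.3188, negative; keep [-1.8125, -1.75]
x = -1.78125 gives h = 0.2114, positive; keep [-1.8125, -1.78125]

++--+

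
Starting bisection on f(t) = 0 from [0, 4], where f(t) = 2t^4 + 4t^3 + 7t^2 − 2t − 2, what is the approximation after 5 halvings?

f(2) = 86 > 0, so the root lies in [0, 2]
f(1) = 9 > 0, so the root lies in [0, 1]
f(0.5) = -0.625 < 0, so the root lies in [0.5, 1]
f(0.75) = 2.7578 > 0, so the root lies in [0.5, 0.75]
f(0.625) = 0.7661 > 0, so the root lies in [0.5, 0.625]

0.625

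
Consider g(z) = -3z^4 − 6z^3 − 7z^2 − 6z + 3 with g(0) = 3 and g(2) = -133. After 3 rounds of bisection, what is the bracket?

[0.25, 0.5]

m = 1, g(m) = -19 (−); new bracket [0, 1]
m = 0.5, g(m) = -2.6875 (−); new bracket [0, 0.5]
m = 0.25, g(m) = 0.957031 (+); new bracket [0.25, 0.5]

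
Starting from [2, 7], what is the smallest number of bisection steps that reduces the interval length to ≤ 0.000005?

Width after n steps is 5/2^n. Need 2^n ≥ 5/0.000005 = 1000000.
2^19 = 524288 < 1000000 ≤ 2^20 = 1048576, so n = 20.

20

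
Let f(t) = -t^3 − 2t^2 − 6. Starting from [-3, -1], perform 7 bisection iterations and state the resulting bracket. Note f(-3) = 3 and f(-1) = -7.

[-2.78125, -2.765625]

t = -2 gives f = -6, negative; keep [-3, -2]
t = -2.5 gives f = -2.875, negative; keep [-3, -2.5]
t = -2.75 gives f = -0.328125, negative; keep [-3, -2.75]
t = -2.875 gives f = 1.2324, positive; keep [-2.875, -2.75]
t = -2.8125 gives f = 0.427, positive; keep [-2.8125, -2.75]
t = -2.78125 gives f = 0.0432, positive; keep [-2.78125, -2.75]
t = -2.765625 gives f = -0.144, negative; keep [-2.78125, -2.765625]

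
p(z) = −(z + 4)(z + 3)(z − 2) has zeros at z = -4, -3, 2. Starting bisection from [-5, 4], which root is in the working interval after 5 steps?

p(-0.5) = 21.875 > 0, so the root lies in [-0.5, 4]
p(1.75) = 6.828125 > 0, so the root lies in [1.75, 4]
p(2.875) = -35.341797 < 0, so the root lies in [1.75, 2.875]
p(2.3125) = -10.4797 < 0, so the root lies in [1.75, 2.3125]
p(2.03125) = -0.9483 < 0, so the root lies in [1.75, 2.03125]

2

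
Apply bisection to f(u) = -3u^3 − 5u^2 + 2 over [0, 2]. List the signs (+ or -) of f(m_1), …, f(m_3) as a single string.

midpoint 1: f = -6 < 0 → [0, 1]
midpoint 0.5: f = 0.375 > 0 → [0.5, 1]
midpoint 0.75: f = -2.078125 < 0 → [0.5, 0.75]

-+-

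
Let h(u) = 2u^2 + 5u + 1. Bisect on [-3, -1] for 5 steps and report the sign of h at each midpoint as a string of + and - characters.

-+-++

u = -2 gives h = -1, negative; keep [-3, -2]
u = -2.5 gives h = 1, positive; keep [-2.5, -2]
u = -2.25 gives h = -0.125, negative; keep [-2.5, -2.25]
u = -2.375 gives h = 0.4062, positive; keep [-2.375, -2.25]
u = -2.3125 gives h = 0.1328, positive; keep [-2.3125, -2.25]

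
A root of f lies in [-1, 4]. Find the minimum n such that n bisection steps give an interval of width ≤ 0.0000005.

24

Width after n steps is 5/2^n. Need 2^n ≥ 5/0.0000005 = 10000000.
2^23 = 8388608 < 10000000 ≤ 2^24 = 16777216, so n = 24.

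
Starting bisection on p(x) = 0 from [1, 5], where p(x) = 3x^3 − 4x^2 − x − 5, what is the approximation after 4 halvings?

1.75

x = 3 gives p = 37, positive; keep [1, 3]
x = 2 gives p = 1, positive; keep [1, 2]
x = 1.5 gives p = -5.375, negative; keep [1.5, 2]
x = 1.75 gives p = -2.9219, negative; keep [1.75, 2]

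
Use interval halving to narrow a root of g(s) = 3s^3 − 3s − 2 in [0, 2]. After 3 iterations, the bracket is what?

[1, 1.25]

m = 1, g(m) = -2 (−); new bracket [1, 2]
m = 1.5, g(m) = 3.625 (+); new bracket [1, 1.5]
m = 1.25, g(m) = 0.109375 (+); new bracket [1, 1.25]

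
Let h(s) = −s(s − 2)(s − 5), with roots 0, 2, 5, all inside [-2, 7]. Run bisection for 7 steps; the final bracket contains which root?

5

midpoint 2.5: h = 3.125 > 0 → [2.5, 7]
midpoint 4.75: h = 3.265625 > 0 → [4.75, 7]
midpoint 5.875: h = -19.919922 < 0 → [4.75, 5.875]
midpoint 5.3125: h = -5.4993 < 0 → [4.75, 5.3125]
midpoint 5.03125: h = -0.4766 < 0 → [4.75, 5.03125]
midpoint 4.890625: h = 1.5462 > 0 → [4.890625, 5.03125]
midpoint 4.9609375: h = 0.5738 > 0 → [4.9609375, 5.03125]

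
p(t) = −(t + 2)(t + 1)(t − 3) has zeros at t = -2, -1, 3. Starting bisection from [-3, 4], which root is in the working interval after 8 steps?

midpoint 0.5: p = 9.375 > 0 → [0.5, 4]
midpoint 2.25: p = 10.359375 > 0 → [2.25, 4]
midpoint 3.125: p = -2.642578 < 0 → [2.25, 3.125]
midpoint 2.6875: p = 5.4016 > 0 → [2.6875, 3.125]
midpoint 2.90625: p = 1.7967 > 0 → [2.90625, 3.125]
midpoint 3.015625: p = -0.3147 < 0 → [2.90625, 3.015625]
midpoint 2.9609375: p = 0.7676 > 0 → [2.9609375, 3.015625]
midpoint 2.98828125: p = 0.2331 > 0 → [2.98828125, 3.015625]

3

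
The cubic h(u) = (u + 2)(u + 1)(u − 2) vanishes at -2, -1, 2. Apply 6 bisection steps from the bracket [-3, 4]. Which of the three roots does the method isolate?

h(0.5) = -5.625 < 0, so the root lies in [0.5, 4]
h(2.25) = 3.453125 > 0, so the root lies in [0.5, 2.25]
h(1.375) = -5.009766 < 0, so the root lies in [1.375, 2.25]
h(1.8125) = -2.0105 < 0, so the root lies in [1.8125, 2.25]
h(2.03125) = 0.3819 > 0, so the root lies in [1.8125, 2.03125]
h(1.921875) = -0.8953 < 0, so the root lies in [1.921875, 2.03125]

2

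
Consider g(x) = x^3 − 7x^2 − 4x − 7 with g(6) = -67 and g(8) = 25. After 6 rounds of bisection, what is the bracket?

[7.625, 7.65625]

g(7) = -35 < 0, so the root lies in [7, 8]
g(7.5) = -8.875 < 0, so the root lies in [7.5, 8]
g(7.75) = 7.046875 > 0, so the root lies in [7.5, 7.75]
g(7.625) = -1.1621 < 0, so the root lies in [7.625, 7.75]
g(7.6875) = 2.8796 > 0, so the root lies in [7.625, 7.6875]
g(7.65625) = 0.8432 > 0, so the root lies in [7.625, 7.65625]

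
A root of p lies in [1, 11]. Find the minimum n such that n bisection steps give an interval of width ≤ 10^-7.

27

Width after n steps is 10/2^n. Need 2^n ≥ 10/10^-7 = 100000000.
2^26 = 67108864 < 100000000 ≤ 2^27 = 134217728, so n = 27.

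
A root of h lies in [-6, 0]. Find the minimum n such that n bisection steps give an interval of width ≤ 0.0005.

Width after n steps is 6/2^n. Need 2^n ≥ 6/0.0005 = 12000.
2^13 = 8192 < 12000 ≤ 2^14 = 16384, so n = 14.

14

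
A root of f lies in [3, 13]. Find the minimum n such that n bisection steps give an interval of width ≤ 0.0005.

15

Width after n steps is 10/2^n. Need 2^n ≥ 10/0.0005 = 20000.
2^14 = 16384 < 20000 ≤ 2^15 = 32768, so n = 15.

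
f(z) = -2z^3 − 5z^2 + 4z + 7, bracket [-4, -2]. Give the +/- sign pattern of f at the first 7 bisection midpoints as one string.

+--++++

midpoint -3: f = 4 > 0 → [-3, -2]
midpoint -2.5: f = -3 < 0 → [-3, -2.5]
midpoint -2.75: f = -0.21875 < 0 → [-3, -2.75]
midpoint -2.875: f = 1.6992 > 0 → [-2.875, -2.75]
midpoint -2.8125: f = 0.6938 > 0 → [-2.8125, -2.75]
midpoint -2.78125: f = 0.2261 > 0 → [-2.78125, -2.75]
midpoint -2.765625: f = 0.0009 > 0 → [-2.765625, -2.75]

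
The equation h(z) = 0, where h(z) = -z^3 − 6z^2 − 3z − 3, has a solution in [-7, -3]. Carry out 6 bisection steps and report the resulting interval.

[-5.5625, -5.5]

m = -5, h(m) = -13 (−); new bracket [-7, -5]
m = -6, h(m) = 15 (+); new bracket [-6, -5]
m = -5.5, h(m) = -1.625 (−); new bracket [-6, -5.5]
m = -5.75, h(m) = 5.9844 (+); new bracket [-5.75, -5.5]
m = -5.625, h(m) = 2.0098 (+); new bracket [-5.625, -5.5]
m = -5.5625, h(m) = 0.1506 (+); new bracket [-5.5625, -5.5]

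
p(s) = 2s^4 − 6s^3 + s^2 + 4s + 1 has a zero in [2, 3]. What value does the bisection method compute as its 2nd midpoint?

m = 2.5, p(m) = 1.625 (+); new bracket [2, 2.5]
m = 2.25, p(m) = -2.023438 (−); new bracket [2.25, 2.5]

2.25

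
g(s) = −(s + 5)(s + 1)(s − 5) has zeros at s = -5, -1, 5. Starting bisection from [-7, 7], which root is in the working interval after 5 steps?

5

s = 0 gives g = 25, positive; keep [0, 7]
s = 3.5 gives g = 57.375, positive; keep [3.5, 7]
s = 5.25 gives g = -16.015625, negative; keep [3.5, 5.25]
s = 4.375 gives g = 31.4941, positive; keep [4.375, 5.25]
s = 4.8125 gives g = 10.6941, positive; keep [4.8125, 5.25]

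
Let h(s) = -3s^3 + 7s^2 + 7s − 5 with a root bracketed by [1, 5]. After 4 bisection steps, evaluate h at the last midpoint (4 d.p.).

4.7969

m = 3, h(m) = -2 (−); new bracket [1, 3]
m = 2, h(m) = 13 (+); new bracket [2, 3]
m = 2.5, h(m) = 9.375 (+); new bracket [2.5, 3]
m = 2.75, h(m) = 4.7969 (+); new bracket [2.75, 3]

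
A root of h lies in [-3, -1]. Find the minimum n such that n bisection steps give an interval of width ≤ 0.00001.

Width after n steps is 2/2^n. Need 2^n ≥ 2/0.00001 = 200000.
2^17 = 131072 < 200000 ≤ 2^18 = 262144, so n = 18.

18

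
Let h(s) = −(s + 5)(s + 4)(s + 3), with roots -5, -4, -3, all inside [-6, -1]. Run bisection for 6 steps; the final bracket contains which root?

s = -3.5 gives h = 0.375, positive; keep [-3.5, -1]
s = -2.25 gives h = -3.609375, negative; keep [-3.5, -2.25]
s = -2.875 gives h = -0.298828, negative; keep [-3.5, -2.875]
s = -3.1875 gives h = 0.2761, positive; keep [-3.1875, -2.875]
s = -3.03125 gives h = 0.0596, positive; keep [-3.03125, -2.875]
s = -2.953125 gives h = -0.1004, negative; keep [-3.03125, -2.953125]

-3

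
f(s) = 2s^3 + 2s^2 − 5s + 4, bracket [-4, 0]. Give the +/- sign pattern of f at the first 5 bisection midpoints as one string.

+--++

f(-2) = 6 > 0, so the root lies in [-4, -2]
f(-3) = -17 < 0, so the root lies in [-3, -2]
f(-2.5) = -2.25 < 0, so the root lies in [-2.5, -2]
f(-2.25) = 2.5938 > 0, so the root lies in [-2.5, -2.25]
f(-2.375) = 0.3633 > 0, so the root lies in [-2.5, -2.375]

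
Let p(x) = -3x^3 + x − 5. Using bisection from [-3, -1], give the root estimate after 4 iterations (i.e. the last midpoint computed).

-1.375

midpoint -2: p = 17 > 0 → [-2, -1]
midpoint -1.5: p = 3.625 > 0 → [-1.5, -1]
midpoint -1.25: p = -0.390625 < 0 → [-1.5, -1.25]
midpoint -1.375: p = 1.4238 > 0 → [-1.375, -1.25]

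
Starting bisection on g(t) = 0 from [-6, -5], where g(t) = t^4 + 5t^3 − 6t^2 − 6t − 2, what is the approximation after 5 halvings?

g(-5.5) = -67.3125 < 0, so the root lies in [-6, -5.5]
g(-5.75) = -23.292969 < 0, so the root lies in [-6, -5.75]
g(-5.875) = 3.588135 > 0, so the root lies in [-5.875, -5.75]
g(-5.8125) = -10.2803 < 0, so the root lies in [-5.875, -5.8125]
g(-5.84375) = -3.4547 < 0, so the root lies in [-5.875, -5.84375]

-5.84375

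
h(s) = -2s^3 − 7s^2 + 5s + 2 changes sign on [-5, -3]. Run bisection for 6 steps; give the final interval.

m = -4, h(m) = -2 (−); new bracket [-5, -4]
m = -4.5, h(m) = 20 (+); new bracket [-4.5, -4]
m = -4.25, h(m) = 7.84375 (+); new bracket [-4.25, -4]
m = -4.125, h(m) = 2.6445 (+); new bracket [-4.125, -4]
m = -4.0625, h(m) = 0.2544 (+); new bracket [-4.0625, -4]
m = -4.03125, h(m) = -0.8896 (−); new bracket [-4.0625, -4.03125]

[-4.0625, -4.03125]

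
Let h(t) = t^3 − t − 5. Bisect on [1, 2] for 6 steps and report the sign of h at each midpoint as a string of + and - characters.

---++-

m = 1.5, h(m) = -3.125 (−); new bracket [1.5, 2]
m = 1.75, h(m) = -1.390625 (−); new bracket [1.75, 2]
m = 1.875, h(m) = -0.283203 (−); new bracket [1.875, 2]
m = 1.9375, h(m) = 0.3357 (+); new bracket [1.875, 1.9375]
m = 1.90625, h(m) = 0.0207 (+); new bracket [1.875, 1.90625]
m = 1.890625, h(m) = -0.1327 (−); new bracket [1.890625, 1.90625]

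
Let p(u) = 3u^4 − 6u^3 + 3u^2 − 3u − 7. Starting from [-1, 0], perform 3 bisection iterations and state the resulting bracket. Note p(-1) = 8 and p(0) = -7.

[-0.75, -0.625]

p(-0.5) = -3.8125 < 0, so the root lies in [-1, -0.5]
p(-0.75) = 0.417969 > 0, so the root lies in [-0.75, -0.5]
p(-0.625) = -2.030518 < 0, so the root lies in [-0.75, -0.625]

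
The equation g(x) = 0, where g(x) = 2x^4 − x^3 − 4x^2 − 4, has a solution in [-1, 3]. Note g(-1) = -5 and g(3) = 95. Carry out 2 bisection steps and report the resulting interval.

[1, 2]

g(1) = -7 < 0, so the root lies in [1, 3]
g(2) = 4 > 0, so the root lies in [1, 2]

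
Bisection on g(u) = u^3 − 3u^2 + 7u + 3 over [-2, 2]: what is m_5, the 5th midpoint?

u = 0 gives g = 3, positive; keep [-2, 0]
u = -1 gives g = -8, negative; keep [-1, 0]
u = -0.5 gives g = -1.375, negative; keep [-0.5, 0]
u = -0.25 gives g = 1.0469, positive; keep [-0.5, -0.25]
u = -0.375 gives g = -0.0996, negative; keep [-0.375, -0.25]

-0.375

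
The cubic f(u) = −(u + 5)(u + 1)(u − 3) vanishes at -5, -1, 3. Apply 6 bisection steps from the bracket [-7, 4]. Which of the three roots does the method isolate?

-5

u = -1.5 gives f = -7.875, negative; keep [-7, -1.5]
u = -4.25 gives f = -17.671875, negative; keep [-7, -4.25]
u = -5.625 gives f = 24.931641, positive; keep [-5.625, -4.25]
u = -4.9375 gives f = -1.9534, negative; keep [-5.625, -4.9375]
u = -5.28125 gives f = 9.9715, positive; keep [-5.28125, -4.9375]
u = -5.109375 gives f = 3.6449, positive; keep [-5.109375, -4.9375]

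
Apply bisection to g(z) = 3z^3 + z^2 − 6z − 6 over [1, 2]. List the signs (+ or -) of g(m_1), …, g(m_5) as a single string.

g(1.5) = -2.625 < 0, so the root lies in [1.5, 2]
g(1.75) = 2.640625 > 0, so the root lies in [1.5, 1.75]
g(1.625) = -0.236328 < 0, so the root lies in [1.625, 1.75]
g(1.6875) = 1.1389 > 0, so the root lies in [1.625, 1.6875]
g(1.65625) = 0.4358 > 0, so the root lies in [1.625, 1.65625]

-+-++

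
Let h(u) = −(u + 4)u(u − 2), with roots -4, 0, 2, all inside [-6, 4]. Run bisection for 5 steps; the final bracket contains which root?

u = -1 gives h = -9, negative; keep [-6, -1]
u = -3.5 gives h = -9.625, negative; keep [-6, -3.5]
u = -4.75 gives h = 24.046875, positive; keep [-4.75, -3.5]
u = -4.125 gives h = 3.1582, positive; keep [-4.125, -3.5]
u = -3.8125 gives h = -4.155, negative; keep [-4.125, -3.8125]

-4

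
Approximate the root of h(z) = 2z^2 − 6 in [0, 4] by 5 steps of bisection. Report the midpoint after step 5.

midpoint 2: h = 2 > 0 → [0, 2]
midpoint 1: h = -4 < 0 → [1, 2]
midpoint 1.5: h = -1.5 < 0 → [1.5, 2]
midpoint 1.75: h = 0.125 > 0 → [1.5, 1.75]
midpoint 1.625: h = -0.7188 < 0 → [1.625, 1.75]

1.625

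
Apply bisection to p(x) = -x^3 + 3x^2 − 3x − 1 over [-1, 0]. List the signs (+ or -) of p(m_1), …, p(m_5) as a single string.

+-+++

m = -0.5, p(m) = 1.375 (+); new bracket [-0.5, 0]
m = -0.25, p(m) = -0.046875 (−); new bracket [-0.5, -0.25]
m = -0.375, p(m) = 0.599609 (+); new bracket [-0.375, -0.25]
m = -0.3125, p(m) = 0.261 (+); new bracket [-0.3125, -0.25]
m = -0.28125, p(m) = 0.1033 (+); new bracket [-0.28125, -0.25]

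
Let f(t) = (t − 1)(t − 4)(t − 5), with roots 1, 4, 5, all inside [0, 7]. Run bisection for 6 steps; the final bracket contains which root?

midpoint 3.5: f = 1.875 > 0 → [0, 3.5]
midpoint 1.75: f = 5.484375 > 0 → [0, 1.75]
midpoint 0.875: f = -1.611328 < 0 → [0.875, 1.75]
midpoint 1.3125: f = 3.0969 > 0 → [0.875, 1.3125]
midpoint 1.09375: f = 1.0643 > 0 → [0.875, 1.09375]
midpoint 0.984375: f = -0.1892 < 0 → [0.984375, 1.09375]

1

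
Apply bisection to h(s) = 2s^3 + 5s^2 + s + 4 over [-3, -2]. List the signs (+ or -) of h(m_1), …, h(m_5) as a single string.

midpoint -2.5: h = 1.5 > 0 → [-3, -2.5]
midpoint -2.75: h = -2.53125 < 0 → [-2.75, -2.5]
midpoint -2.625: h = -0.347656 < 0 → [-2.625, -2.5]
midpoint -2.5625: h = 0.6167 > 0 → [-2.625, -2.5625]
midpoint -2.59375: h = 0.1448 > 0 → [-2.625, -2.59375]

+--++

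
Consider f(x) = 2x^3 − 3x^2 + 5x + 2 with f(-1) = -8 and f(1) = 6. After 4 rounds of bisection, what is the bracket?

[-0.375, -0.25]

m = 0, f(m) = 2 (+); new bracket [-1, 0]
m = -0.5, f(m) = -1.5 (−); new bracket [-0.5, 0]
m = -0.25, f(m) = 0.53125 (+); new bracket [-0.5, -0.25]
m = -0.375, f(m) = -0.4023 (−); new bracket [-0.375, -0.25]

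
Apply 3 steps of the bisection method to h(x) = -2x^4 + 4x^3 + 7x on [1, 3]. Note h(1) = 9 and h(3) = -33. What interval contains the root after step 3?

midpoint 2: h = 14 > 0 → [2, 3]
midpoint 2.5: h = 1.875 > 0 → [2.5, 3]
midpoint 2.75: h = -11.945312 < 0 → [2.5, 2.75]

[2.5, 2.75]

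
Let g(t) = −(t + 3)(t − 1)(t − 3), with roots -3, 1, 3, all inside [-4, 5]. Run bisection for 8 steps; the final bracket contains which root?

-3

t = 0.5 gives g = -4.375, negative; keep [-4, 0.5]
t = -1.75 gives g = -16.328125, negative; keep [-4, -1.75]
t = -2.875 gives g = -2.845703, negative; keep [-4, -2.875]
t = -3.4375 gives g = 12.4978, positive; keep [-3.4375, -2.875]
t = -3.15625 gives g = 3.998, positive; keep [-3.15625, -2.875]
t = -3.015625 gives g = 0.3774, positive; keep [-3.015625, -2.875]
t = -2.9453125 gives g = -1.2828, negative; keep [-3.015625, -2.9453125]
t = -2.98046875 gives g = -0.4649, negative; keep [-3.015625, -2.98046875]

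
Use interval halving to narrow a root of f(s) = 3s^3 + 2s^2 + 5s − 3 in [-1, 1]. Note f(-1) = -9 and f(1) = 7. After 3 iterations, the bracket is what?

[0.25, 0.5]

m = 0, f(m) = -3 (−); new bracket [0, 1]
m = 0.5, f(m) = 0.375 (+); new bracket [0, 0.5]
m = 0.25, f(m) = -1.578125 (−); new bracket [0.25, 0.5]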